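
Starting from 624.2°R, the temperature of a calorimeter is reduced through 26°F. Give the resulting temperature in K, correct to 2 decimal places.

Initial temperature in Celsius: (624.2 - 491.67) × 5/9 = 73.6278°C.
The 26°F change is an interval, so only the factor 5/9 applies: -26 × 5/9 = -14.4444°C.
Final Celsius temperature: 73.6278 - 14.4444 = 59.1833°C.
In kelvin: 59.1833 + 273.15 = 332.33 K.

332.33 K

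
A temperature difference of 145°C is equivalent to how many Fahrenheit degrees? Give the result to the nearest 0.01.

261.00°F

An interval of 1°C corresponds to 1.8°F.
145 × 1.8 = 261.00.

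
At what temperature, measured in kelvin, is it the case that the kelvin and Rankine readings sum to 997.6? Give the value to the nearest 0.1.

Let K be the kelvin reading. The Rankine reading is R = 1.8·K.
Require K + R = 997.6: (2.8)·K = 997.6.
K = (997.6) / (2.8) = 356.3.

356.3 K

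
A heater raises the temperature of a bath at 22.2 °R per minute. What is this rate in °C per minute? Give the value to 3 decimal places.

The quantity depends on a temperature interval, so only the ratio of degree sizes applies; the offset between the scales is irrelevant.
A change of 1°R is a change of 5/9°C, so 22.2 × 5/9 = 12.333.

12.333 °C/minute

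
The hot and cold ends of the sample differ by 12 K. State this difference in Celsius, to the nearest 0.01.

Kelvin and Celsius degrees are the same size, so the interval is unchanged: 12.00.

12.00°C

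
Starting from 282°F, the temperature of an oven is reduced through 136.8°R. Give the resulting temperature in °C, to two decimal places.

62.89°C

Initial temperature in Celsius: (282 - 32) × 5/9 = 138.8889°C.
The 136.8°R change is an interval, so only the factor 5/9 applies: -136.8 × 5/9 = -76.0000°C.
Final Celsius temperature: 138.8889 - 76.0000 = 62.8889°C.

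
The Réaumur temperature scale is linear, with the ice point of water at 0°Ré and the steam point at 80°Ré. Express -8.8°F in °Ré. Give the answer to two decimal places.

First in Celsius: (-8.8 - 32) × 5/9 = -22.6667°C.
Linearly onto the Réaumur scale: 0 + (-22.6667 / 100) × (80 - 0) = -18.13°Ré.

-18.13°Ré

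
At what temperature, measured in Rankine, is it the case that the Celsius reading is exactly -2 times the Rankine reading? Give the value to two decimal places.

Let R be the Rankine reading. The Celsius reading is C = 5/9·R - 273.15.
Require C = -2·R: 5/9·R - 273.15 = -2·R.
(23/9)·R = 273.15  ⇒  R = 106.88.

106.88°R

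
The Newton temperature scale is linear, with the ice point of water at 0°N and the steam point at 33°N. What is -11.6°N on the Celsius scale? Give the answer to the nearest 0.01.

Linear interpolation between the fixed points: C = (-11.6 - 0) × 100 / (33 - 0) = -35.1515°C.

-35.15°C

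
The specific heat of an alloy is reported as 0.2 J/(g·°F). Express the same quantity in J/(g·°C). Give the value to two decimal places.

0.36 J/(g·°C)

Since only a temperature interval is involved, the additive offset between the scales drops out.
A change of 1°C is a change of 1.8°F, so per °C the value is 0.2 × 1.8 = 0.36.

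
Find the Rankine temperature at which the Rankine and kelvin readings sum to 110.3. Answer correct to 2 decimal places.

70.91°R

Let R be the Rankine reading. The kelvin reading is K = 5/9·R.
Require R + K = 110.3: (14/9)·R = 110.3.
R = (110.3) / (14/9) = 70.91.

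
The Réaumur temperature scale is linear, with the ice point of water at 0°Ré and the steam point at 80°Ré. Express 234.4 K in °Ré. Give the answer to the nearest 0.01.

First in Celsius: 234.4 - 273.15 = -38.7500°C.
Linearly onto the Réaumur scale: 0 + (-38.7500 / 100) × (80 - 0) = -31.00°Ré.

-31.00°Ré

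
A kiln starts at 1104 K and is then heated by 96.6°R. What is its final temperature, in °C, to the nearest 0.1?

Initial temperature in Celsius: 1104 - 273.15 = 830.8500°C.
The 96.6°R change is an interval, so only the factor 5/9 applies: +96.6 × 5/9 = +53.6667°C.
Final Celsius temperature: 830.8500 + 53.6667 = 884.5167°C.

884.5°C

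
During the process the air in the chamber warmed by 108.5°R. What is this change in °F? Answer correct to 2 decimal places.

108.50°F

Rankine and Fahrenheit degrees are the same size, so the interval is unchanged: 108.50.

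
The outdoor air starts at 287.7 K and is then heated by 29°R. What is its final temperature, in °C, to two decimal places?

30.66°C

Initial temperature in Celsius: 287.7 - 273.15 = 14.5500°C.
The 29°R change is an interval, so only the factor 5/9 applies: +29 × 5/9 = +16.1111°C.
Final Celsius temperature: 14.5500 + 16.1111 = 30.6611°C.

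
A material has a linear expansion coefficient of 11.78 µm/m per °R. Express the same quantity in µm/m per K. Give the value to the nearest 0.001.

21.204 µm/m per K

The quantity depends on a temperature interval, so only the ratio of degree sizes applies; the offset between the scales is irrelevant.
A change of 1 K is a change of 1.8°R, so per K the value is 11.78 × 1.8 = 21.204.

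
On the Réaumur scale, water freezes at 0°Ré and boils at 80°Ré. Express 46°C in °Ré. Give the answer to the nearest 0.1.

Linearly onto the Réaumur scale: 0 + (46.0000 / 100) × (80 - 0) = 36.8°Ré.

36.8°Ré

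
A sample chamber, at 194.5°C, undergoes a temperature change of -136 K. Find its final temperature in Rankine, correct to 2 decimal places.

596.97°R

The 136 K change is an interval; Kelvin and Celsius degrees are the same size, so ΔC = -136°C.
Final Celsius temperature: 194.5000 - 136.0000 = 58.5000°C.
In Rankine: 58.5000 × 1.8 + 491.67 = 596.97°R.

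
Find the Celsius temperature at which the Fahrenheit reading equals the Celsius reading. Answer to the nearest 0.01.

-40.00°C

Let C be the Celsius reading. The Fahrenheit reading is F = 1.8·C + 32.
Set F = C: 1.8·C + 32 = C.
(0.8)·C = -32  ⇒  C = -40.00.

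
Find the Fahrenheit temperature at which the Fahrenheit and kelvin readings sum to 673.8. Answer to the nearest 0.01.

Let F be the Fahrenheit reading. The kelvin reading is K = 5/9·F + 255.372.
Require F + K = 673.8: (14/9)·F + 255.372 = 673.8.
F = (673.8 - 255.372) / (14/9) = 268.99.

268.99°F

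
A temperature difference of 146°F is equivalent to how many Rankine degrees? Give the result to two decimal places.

146.00°R

Fahrenheit and Rankine degrees are the same size, so the interval is unchanged: 146.00.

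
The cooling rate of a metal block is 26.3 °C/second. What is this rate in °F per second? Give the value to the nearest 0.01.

The quantity depends on a temperature interval, so only the ratio of degree sizes applies; the offset between the scales is irrelevant.
A change of 1°C is a change of 1.8°F, so 26.3 × 1.8 = 47.34.

47.34 °F/second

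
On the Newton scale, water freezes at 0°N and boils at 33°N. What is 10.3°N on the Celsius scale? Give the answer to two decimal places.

Linear interpolation between the fixed points: C = (10.3 - 0) × 100 / (33 - 0) = 31.2121°C.

31.21°C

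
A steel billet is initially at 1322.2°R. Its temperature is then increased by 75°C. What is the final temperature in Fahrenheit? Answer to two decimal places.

Initial temperature in Celsius: (1322.2 - 491.67) × 5/9 = 461.4056°C.
Final Celsius temperature: 461.4056 + 75.0000 = 536.4056°C.
In Fahrenheit: 536.4056 × 1.8 + 32 = 997.53°F.

997.53°F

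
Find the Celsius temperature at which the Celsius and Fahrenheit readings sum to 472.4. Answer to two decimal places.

157.29°C

Let C be the Celsius reading. The Fahrenheit reading is F = 1.8·C + 32.
Require C + F = 472.4: (2.8)·C + 32 = 472.4.
C = (472.4 - 32) / (2.8) = 157.29.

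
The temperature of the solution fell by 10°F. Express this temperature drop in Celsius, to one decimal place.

Only the scale ratio 5/9 matters for a change in temperature.
10 × 5/9 = 5.6.

5.6°C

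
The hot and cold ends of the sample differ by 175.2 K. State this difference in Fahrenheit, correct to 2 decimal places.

An interval of 1 K corresponds to 1.8°F.
175.2 × 1.8 = 315.36.

315.36°F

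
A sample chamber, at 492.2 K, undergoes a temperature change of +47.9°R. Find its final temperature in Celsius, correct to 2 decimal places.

Initial temperature in Celsius: 492.2 - 273.15 = 219.0500°C.
The 47.9°R change is an interval, so only the factor 5/9 applies: +47.9 × 5/9 = +26.6111°C.
Final Celsius temperature: 219.0500 + 26.6111 = 245.6611°C.

245.66°C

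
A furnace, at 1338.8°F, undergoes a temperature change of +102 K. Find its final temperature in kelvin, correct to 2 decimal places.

Initial temperature in Celsius: (1338.8 - 32) × 5/9 = 726.0000°C.
The 102 K change is an interval; Kelvin and Celsius degrees are the same size, so ΔC = +102°C.
Final Celsius temperature: 726.0000 + 102.0000 = 828.0000°C.
In kelvin: 828.0000 + 273.15 = 1101.15 K.

1101.15 K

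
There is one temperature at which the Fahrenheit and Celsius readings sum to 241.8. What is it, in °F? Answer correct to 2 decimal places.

Let F be the Fahrenheit reading. The Celsius reading is C = 5/9·F - 17.7778.
Require F + C = 241.8: (14/9)·F - 17.7778 = 241.8.
F = (241.8 + 17.7778) / (14/9) = 166.87.

166.87°F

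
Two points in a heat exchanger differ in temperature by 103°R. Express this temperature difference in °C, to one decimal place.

57.2°C

Only the scale ratio 5/9 matters for a change in temperature.
103 × 5/9 = 57.2.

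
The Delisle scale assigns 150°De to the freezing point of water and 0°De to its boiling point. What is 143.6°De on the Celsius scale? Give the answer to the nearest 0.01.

Linear interpolation between the fixed points: C = (143.6 - 150) × 100 / (0 - 150) = 4.2667°C.

4.27°C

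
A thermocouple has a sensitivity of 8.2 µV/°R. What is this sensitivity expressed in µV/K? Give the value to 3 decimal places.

Since only a temperature interval is involved, the additive offset between the scales drops out.
A change of 1 K is a change of 1.8°R, so per K the value is 8.2 × 1.8 = 14.760.

14.760 µV/K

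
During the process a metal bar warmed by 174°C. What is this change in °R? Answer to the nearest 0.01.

An interval of 1°C corresponds to 1.8°R.
174 × 1.8 = 313.20.

313.20°R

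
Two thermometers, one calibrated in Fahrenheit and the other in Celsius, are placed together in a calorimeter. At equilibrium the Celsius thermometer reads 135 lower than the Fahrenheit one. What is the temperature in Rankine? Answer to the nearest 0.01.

Let x be the Fahrenheit reading; then the Celsius reading is 5/9·x - 17.7778.
(5/9·x - 17.7778) - x = -135  ⇒  (-4/9)·x = -117.222  ⇒  x = 263.7500°F.
In Celsius: (263.75 - 32) × 5/9 = 128.7500°C.
In Rankine: 128.7500 × 1.8 + 491.67 = 723.42°R.

723.42°R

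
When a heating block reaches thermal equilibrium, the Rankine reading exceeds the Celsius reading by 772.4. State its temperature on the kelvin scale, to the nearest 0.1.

624.1 K

Let x be the Celsius reading; then the Rankine reading is 1.8·x + 491.67.
(1.8·x + 491.67) - x = 772.4  ⇒  (0.8)·x = 280.73  ⇒  x = 350.9125°C.
In kelvin: 350.9125 + 273.15 = 624.1 K.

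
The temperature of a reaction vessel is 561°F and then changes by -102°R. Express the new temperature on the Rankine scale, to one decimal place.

918.7°R

Initial temperature in Celsius: (561 - 32) × 5/9 = 293.8889°C.
The 102°R change is an interval, so only the factor 5/9 applies: -102 × 5/9 = -56.6667°C.
Final Celsius temperature: 293.8889 - 56.6667 = 237.2222°C.
In Rankine: 237.2222 × 1.8 + 491.67 = 918.7°R.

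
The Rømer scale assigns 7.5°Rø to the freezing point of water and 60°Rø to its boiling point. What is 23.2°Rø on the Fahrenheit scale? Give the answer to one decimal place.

85.8°F

Linear interpolation between the fixed points: C = (23.2 - 7.5) × 100 / (60 - 7.5) = 29.9048°C.
Then 29.9048 × 1.8 + 32 = 85.8°F.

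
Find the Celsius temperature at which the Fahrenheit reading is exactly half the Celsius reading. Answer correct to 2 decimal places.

Let C be the Celsius reading. The Fahrenheit reading is F = 1.8·C + 32.
Require F = 0.5·C: 1.8·C + 32 = 0.5·C.
(1.3)·C = -32  ⇒  C = -24.62.

-24.62°C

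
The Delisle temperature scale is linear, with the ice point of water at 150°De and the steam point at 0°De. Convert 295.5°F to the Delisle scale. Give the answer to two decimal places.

First in Celsius: (295.5 - 32) × 5/9 = 146.3889°C.
Linearly onto the Delisle scale: 150 + (146.3889 / 100) × (0 - 150) = -69.58°De.

-69.58°De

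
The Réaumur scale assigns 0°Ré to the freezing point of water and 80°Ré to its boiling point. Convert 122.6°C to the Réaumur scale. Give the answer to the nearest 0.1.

Linearly onto the Réaumur scale: 0 + (122.6000 / 100) × (80 - 0) = 98.1°Ré.

98.1°Ré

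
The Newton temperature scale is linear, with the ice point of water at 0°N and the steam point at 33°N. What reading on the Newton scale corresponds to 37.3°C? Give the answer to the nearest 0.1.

12.3°N

Linearly onto the Newton scale: 0 + (37.3000 / 100) × (33 - 0) = 12.3°N.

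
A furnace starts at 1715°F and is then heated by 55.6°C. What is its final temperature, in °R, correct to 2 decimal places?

2274.75°R

Initial temperature in Celsius: (1715 - 32) × 5/9 = 935.0000°C.
Final Celsius temperature: 935.0000 + 55.6000 = 990.6000°C.
In Rankine: 990.6000 × 1.8 + 491.67 = 2274.75°R.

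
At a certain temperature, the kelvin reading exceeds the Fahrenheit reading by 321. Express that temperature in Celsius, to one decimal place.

Let x be the Fahrenheit reading; then the kelvin reading is 5/9·x + 255.372.
(5/9·x + 255.372) - x = 321  ⇒  (-4/9)·x = 65.6278  ⇒  x = -147.6625°F.
In Celsius: (-147.6625 - 32) × 5/9 = -99.8°C.

-99.8°C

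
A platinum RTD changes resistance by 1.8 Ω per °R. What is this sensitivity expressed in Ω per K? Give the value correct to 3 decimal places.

The quantity depends on a temperature interval, so only the ratio of degree sizes applies; the offset between the scales is irrelevant.
A change of 1 K is a change of 1.8°R, so per K the value is 1.8 × 1.8 = 3.240.

3.240 Ω per K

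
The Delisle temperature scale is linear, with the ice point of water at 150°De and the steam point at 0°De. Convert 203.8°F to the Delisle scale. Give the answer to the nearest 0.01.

6.83°De

First in Celsius: (203.8 - 32) × 5/9 = 95.4444°C.
Linearly onto the Delisle scale: 150 + (95.4444 / 100) × (0 - 150) = 6.83°De.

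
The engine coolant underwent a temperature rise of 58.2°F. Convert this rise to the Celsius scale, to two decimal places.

32.33°C

Only the scale ratio 5/9 matters for a change in temperature.
58.2 × 5/9 = 32.33.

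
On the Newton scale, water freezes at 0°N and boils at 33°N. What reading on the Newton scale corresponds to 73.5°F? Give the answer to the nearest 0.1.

First in Celsius: (73.5 - 32) × 5/9 = 23.0556°C.
Linearly onto the Newton scale: 0 + (23.0556 / 100) × (33 - 0) = 7.6°N.

7.6°N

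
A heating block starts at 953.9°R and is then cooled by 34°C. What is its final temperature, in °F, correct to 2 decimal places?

433.03°F

Initial temperature in Celsius: (953.9 - 491.67) × 5/9 = 256.7944°C.
Final Celsius temperature: 256.7944 - 34.0000 = 222.7944°C.
In Fahrenheit: 222.7944 × 1.8 + 32 = 433.03°F.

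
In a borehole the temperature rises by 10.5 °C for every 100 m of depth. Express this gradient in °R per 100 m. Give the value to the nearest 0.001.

18.900 °R/100 m

The quantity depends on a temperature interval, so only the ratio of degree sizes applies; the offset between the scales is irrelevant.
A change of 1°C is a change of 1.8°R, so 10.5 × 1.8 = 18.900.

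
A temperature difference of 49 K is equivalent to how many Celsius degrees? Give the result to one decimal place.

49.0°C

Kelvin and Celsius degrees are the same size, so the interval is unchanged: 49.0.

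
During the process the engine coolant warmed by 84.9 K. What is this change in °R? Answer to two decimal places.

Only the scale ratio 1.8 matters for a change in temperature.
84.9 × 1.8 = 152.82.

152.82°R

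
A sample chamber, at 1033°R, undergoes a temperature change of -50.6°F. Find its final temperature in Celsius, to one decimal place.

272.6°C

Initial temperature in Celsius: (1033 - 491.67) × 5/9 = 300.7389°C.
The 50.6°F change is an interval, so only the factor 5/9 applies: -50.6 × 5/9 = -28.1111°C.
Final Celsius temperature: 300.7389 - 28.1111 = 272.6278°C.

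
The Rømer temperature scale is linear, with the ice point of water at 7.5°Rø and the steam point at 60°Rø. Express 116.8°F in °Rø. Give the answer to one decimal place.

First in Celsius: (116.8 - 32) × 5/9 = 47.1111°C.
Linearly onto the Rømer scale: 7.5 + (47.1111 / 100) × (60 - 7.5) = 32.2°Rø.

32.2°Rø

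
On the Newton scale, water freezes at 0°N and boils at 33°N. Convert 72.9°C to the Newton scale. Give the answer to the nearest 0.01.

Linearly onto the Newton scale: 0 + (72.9000 / 100) × (33 - 0) = 24.06°N.

24.06°N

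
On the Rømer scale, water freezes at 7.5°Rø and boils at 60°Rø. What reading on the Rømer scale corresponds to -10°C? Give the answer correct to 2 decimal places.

Linearly onto the Rømer scale: 7.5 + (-10.0000 / 100) × (60 - 7.5) = 2.25°Rø.

2.25°Rø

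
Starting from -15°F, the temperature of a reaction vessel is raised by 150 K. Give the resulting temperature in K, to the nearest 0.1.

397.0 K

Initial temperature in Celsius: (-15 - 32) × 5/9 = -26.1111°C.
The 150 K change is an interval; Kelvin and Celsius degrees are the same size, so ΔC = +150°C.
Final Celsius temperature: -26.1111 + 150.0000 = 123.8889°C.
In kelvin: 123.8889 + 273.15 = 397.0 K.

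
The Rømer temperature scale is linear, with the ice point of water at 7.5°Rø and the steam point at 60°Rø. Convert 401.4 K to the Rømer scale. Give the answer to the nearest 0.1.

First in Celsius: 401.4 - 273.15 = 128.2500°C.
Linearly onto the Rømer scale: 7.5 + (128.2500 / 100) × (60 - 7.5) = 74.8°Rø.

74.8°Rø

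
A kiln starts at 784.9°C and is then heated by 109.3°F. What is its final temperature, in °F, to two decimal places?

The 109.3°F change is an interval, so only the factor 5/9 applies: +109.3 × 5/9 = +60.7222°C.
Final Celsius temperature: 784.9000 + 60.7222 = 845.6222°C.
In Fahrenheit: 845.6222 × 1.8 + 32 = 1554.12°F.

1554.12°F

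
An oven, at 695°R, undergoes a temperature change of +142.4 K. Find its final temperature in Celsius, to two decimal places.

Initial temperature in Celsius: (695 - 491.67) × 5/9 = 112.9611°C.
The 142.4 K change is an interval; Kelvin and Celsius degrees are the same size, so ΔC = +142.4°C.
Final Celsius temperature: 112.9611 + 142.4000 = 255.3611°C.

255.36°C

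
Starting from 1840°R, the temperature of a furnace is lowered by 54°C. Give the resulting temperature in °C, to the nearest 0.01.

695.07°C

Initial temperature in Celsius: (1840 - 491.67) × 5/9 = 749.0722°C.
Final Celsius temperature: 749.0722 - 54.0000 = 695.0722°C.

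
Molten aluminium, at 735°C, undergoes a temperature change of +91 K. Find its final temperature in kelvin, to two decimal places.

The 91 K change is an interval; Kelvin and Celsius degrees are the same size, so ΔC = +91°C.
Final Celsius temperature: 735.0000 + 91.0000 = 826.0000°C.
In kelvin: 826.0000 + 273.15 = 1099.15 K.

1099.15 K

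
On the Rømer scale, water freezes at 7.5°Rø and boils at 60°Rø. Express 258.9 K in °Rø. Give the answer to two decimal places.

First in Celsius: 258.9 - 273.15 = -14.2500°C.
Linearly onto the Rømer scale: 7.5 + (-14.2500 / 100) × (60 - 7.5) = 0.02°Rø.

0.02°Rø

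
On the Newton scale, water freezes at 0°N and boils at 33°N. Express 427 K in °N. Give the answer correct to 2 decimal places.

First in Celsius: 427 - 273.15 = 153.8500°C.
Linearly onto the Newton scale: 0 + (153.8500 / 100) × (33 - 0) = 50.77°N.

50.77°N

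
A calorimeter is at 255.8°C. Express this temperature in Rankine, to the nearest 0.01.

952.11°R

In Rankine: 255.8000 × 1.8 + 491.67 = 952.11°R.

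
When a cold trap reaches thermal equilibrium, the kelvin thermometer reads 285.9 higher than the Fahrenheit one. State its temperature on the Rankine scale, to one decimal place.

Let x be the Fahrenheit reading; then the kelvin reading is 5/9·x + 255.372.
(5/9·x + 255.372) - x = 285.9  ⇒  (-4/9)·x = 30.5278  ⇒  x = -68.6875°F.
In Celsius: (-68.6875 - 32) × 5/9 = -55.9375°C.
In Rankine: -55.9375 × 1.8 + 491.67 = 391.0°R.

391.0°R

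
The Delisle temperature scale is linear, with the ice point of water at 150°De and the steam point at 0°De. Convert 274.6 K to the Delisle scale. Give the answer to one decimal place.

147.8°De

First in Celsius: 274.6 - 273.15 = 1.4500°C.
Linearly onto the Delisle scale: 150 + (1.4500 / 100) × (0 - 150) = 147.8°De.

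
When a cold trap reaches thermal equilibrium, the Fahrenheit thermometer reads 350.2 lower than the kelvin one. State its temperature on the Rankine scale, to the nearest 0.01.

Let x be the kelvin reading; then the Fahrenheit reading is 1.8·x - 459.67.
(1.8·x - 459.67) - x = -350.2  ⇒  (0.8)·x = 109.47  ⇒  x = 136.8375 K.
In Celsius: 136.8375 - 273.15 = -136.3125°C.
In Rankine: -136.3125 × 1.8 + 491.67 = 246.31°R.

246.31°R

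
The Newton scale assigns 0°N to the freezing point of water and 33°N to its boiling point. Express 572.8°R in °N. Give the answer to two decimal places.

14.87°N

First in Celsius: (572.8 - 491.67) × 5/9 = 45.0722°C.
Linearly onto the Newton scale: 0 + (45.0722 / 100) × (33 - 0) = 14.87°N.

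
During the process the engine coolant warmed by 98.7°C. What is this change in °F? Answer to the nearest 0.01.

177.66°F

For a temperature interval the offset drops out; only the factor 1.8 applies.
98.7 × 1.8 = 177.66.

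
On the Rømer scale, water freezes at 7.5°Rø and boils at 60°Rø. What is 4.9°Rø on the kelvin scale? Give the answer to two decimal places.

268.20 K

Linear interpolation between the fixed points: C = (4.9 - 7.5) × 100 / (60 - 7.5) = -4.9524°C.
Then -4.9524 + 273.15 = 268.20 K.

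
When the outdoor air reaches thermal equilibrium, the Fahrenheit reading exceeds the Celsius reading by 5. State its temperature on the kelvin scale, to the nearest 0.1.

Let x be the Celsius reading; then the Fahrenheit reading is 1.8·x + 32.
(1.8·x + 32) - x = 5  ⇒  (0.8)·x = -27  ⇒  x = -33.7500°C.
In kelvin: -33.7500 + 273.15 = 239.4 K.

239.4 K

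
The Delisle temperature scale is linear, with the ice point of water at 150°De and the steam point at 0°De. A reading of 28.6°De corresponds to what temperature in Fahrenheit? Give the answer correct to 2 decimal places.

177.68°F

Linear interpolation between the fixed points: C = (28.6 - 150) × 100 / (0 - 150) = 80.9333°C.
Then 80.9333 × 1.8 + 32 = 177.68°F.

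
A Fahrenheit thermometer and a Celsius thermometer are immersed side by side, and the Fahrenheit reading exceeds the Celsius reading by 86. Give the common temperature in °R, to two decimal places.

Let x be the Fahrenheit reading; then the Celsius reading is 5/9·x - 17.7778.
(5/9·x - 17.7778) - x = -86  ⇒  (-4/9)·x = -68.2222  ⇒  x = 153.5000°F.
In Celsius: (153.5 - 32) × 5/9 = 67.5000°C.
In Rankine: 67.5000 × 1.8 + 491.67 = 613.17°R.

613.17°R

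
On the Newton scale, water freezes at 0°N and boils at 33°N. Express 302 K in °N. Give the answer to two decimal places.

First in Celsius: 302 - 273.15 = 28.8500°C.
Linearly onto the Newton scale: 0 + (28.8500 / 100) × (33 - 0) = 9.52°N.

9.52°N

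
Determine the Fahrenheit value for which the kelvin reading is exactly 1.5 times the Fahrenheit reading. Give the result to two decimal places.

Let F be the Fahrenheit reading. The kelvin reading is K = 5/9·F + 255.372.
Require K = 1.5·F: 5/9·F + 255.372 = 1.5·F.
(-17/18)·F = -255.372  ⇒  F = 270.39.

270.39°F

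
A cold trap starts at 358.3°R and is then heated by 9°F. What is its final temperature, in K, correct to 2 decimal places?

204.06 K

Initial temperature in Celsius: (358.3 - 491.67) × 5/9 = -74.0944°C.
The 9°F change is an interval, so only the factor 5/9 applies: +9 × 5/9 = +5.0000°C.
Final Celsius temperature: -74.0944 + 5.0000 = -69.0944°C.
In kelvin: -69.0944 + 273.15 = 204.06 K.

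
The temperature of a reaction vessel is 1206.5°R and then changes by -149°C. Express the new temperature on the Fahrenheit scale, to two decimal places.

Initial temperature in Celsius: (1206.5 - 491.67) × 5/9 = 397.1278°C.
Final Celsius temperature: 397.1278 - 149.0000 = 248.1278°C.
In Fahrenheit: 248.1278 × 1.8 + 32 = 478.63°F.

478.63°F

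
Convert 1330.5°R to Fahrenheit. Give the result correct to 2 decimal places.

In Celsius: (1330.5 - 491.67) × 5/9 = 466.0167°C.
In Fahrenheit: 466.0167 × 1.8 + 32 = 870.83°F.

870.83°F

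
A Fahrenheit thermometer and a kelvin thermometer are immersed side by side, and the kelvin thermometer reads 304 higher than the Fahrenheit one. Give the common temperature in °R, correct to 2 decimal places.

Let x be the Fahrenheit reading; then the kelvin reading is 5/9·x + 255.372.
(5/9·x + 255.372) - x = 304  ⇒  (-4/9)·x = 48.6278  ⇒  x = -109.4125°F.
In Celsius: (-109.4125 - 32) × 5/9 = -78.5625°C.
In Rankine: -78.5625 × 1.8 + 491.67 = 350.26°R.

350.26°R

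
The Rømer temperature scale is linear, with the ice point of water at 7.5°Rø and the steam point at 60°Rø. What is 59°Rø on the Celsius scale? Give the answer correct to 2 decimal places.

98.10°C

Linear interpolation between the fixed points: C = (59 - 7.5) × 100 / (60 - 7.5) = 98.0952°C.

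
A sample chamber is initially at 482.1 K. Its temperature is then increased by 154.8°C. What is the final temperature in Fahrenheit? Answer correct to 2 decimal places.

686.75°F

Initial temperature in Celsius: 482.1 - 273.15 = 208.9500°C.
Final Celsius temperature: 208.9500 + 154.8000 = 363.7500°C.
In Fahrenheit: 363.7500 × 1.8 + 32 = 686.75°F.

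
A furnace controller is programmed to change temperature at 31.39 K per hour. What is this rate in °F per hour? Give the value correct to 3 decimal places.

56.502 °F/hour

The quantity depends on a temperature interval, so only the ratio of degree sizes applies; the offset between the scales is irrelevant.
A change of 1 K is a change of 1.8°F, so 31.39 × 1.8 = 56.502.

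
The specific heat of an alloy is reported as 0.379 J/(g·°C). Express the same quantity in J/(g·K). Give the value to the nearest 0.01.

Since only a temperature interval is involved, the additive offset between the scales drops out.
A change of 1 K is a change of 1°C, so per K the value is 0.379 × 1 = 0.38.

0.38 J/(g·K)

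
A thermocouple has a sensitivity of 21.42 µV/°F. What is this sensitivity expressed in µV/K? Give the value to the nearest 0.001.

The quantity depends on a temperature interval, so only the ratio of degree sizes applies; the offset between the scales is irrelevant.
A change of 1 K is a change of 1.8°F, so per K the value is 21.42 × 1.8 = 38.556.

38.556 µV/K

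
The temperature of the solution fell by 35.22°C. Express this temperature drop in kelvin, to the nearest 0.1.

35.2 K

Celsius and kelvin degrees are the same size, so the interval is unchanged: 35.2.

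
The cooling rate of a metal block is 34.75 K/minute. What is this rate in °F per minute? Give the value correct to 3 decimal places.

62.550 °F/minute

Since only a temperature interval is involved, the additive offset between the scales drops out.
A change of 1 K is a change of 1.8°F, so 34.75 × 1.8 = 62.550.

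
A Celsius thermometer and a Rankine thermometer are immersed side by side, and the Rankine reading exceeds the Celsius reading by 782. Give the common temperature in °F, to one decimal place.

Let x be the Celsius reading; then the Rankine reading is 1.8·x + 491.67.
(1.8·x + 491.67) - x = 782  ⇒  (0.8)·x = 290.33  ⇒  x = 362.9125°C.
In Fahrenheit: 362.9125 × 1.8 + 32 = 685.2°F.

685.2°F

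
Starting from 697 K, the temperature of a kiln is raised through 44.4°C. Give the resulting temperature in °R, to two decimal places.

Initial temperature in Celsius: 697 - 273.15 = 423.8500°C.
Final Celsius temperature: 423.8500 + 44.4000 = 468.2500°C.
In Rankine: 468.2500 × 1.8 + 491.67 = 1334.52°R.

1334.52°R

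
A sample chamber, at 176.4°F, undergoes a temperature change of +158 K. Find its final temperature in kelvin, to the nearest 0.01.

511.37 K

Initial temperature in Celsius: (176.4 - 32) × 5/9 = 80.2222°C.
The 158 K change is an interval; Kelvin and Celsius degrees are the same size, so ΔC = +158°C.
Final Celsius temperature: 80.2222 + 158.0000 = 238.2222°C.
In kelvin: 238.2222 + 273.15 = 511.37 K.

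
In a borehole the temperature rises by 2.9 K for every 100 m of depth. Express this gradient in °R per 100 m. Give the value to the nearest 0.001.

The quantity depends on a temperature interval, so only the ratio of degree sizes applies; the offset between the scales is irrelevant.
A change of 1 K is a change of 1.8°R, so 2.9 × 1.8 = 5.220.

5.220 °R/100 m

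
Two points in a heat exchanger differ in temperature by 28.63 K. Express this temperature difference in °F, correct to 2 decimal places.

51.53°F

For a temperature interval the offset drops out; only the factor 1.8 applies.
28.63 × 1.8 = 51.53.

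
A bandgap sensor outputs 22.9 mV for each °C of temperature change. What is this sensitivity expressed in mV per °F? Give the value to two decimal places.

12.72 mV per °F

The quantity depends on a temperature interval, so only the ratio of degree sizes applies; the offset between the scales is irrelevant.
A change of 1°F is a change of 5/9°C, so per °F the value is 22.9 × 5/9 = 12.72.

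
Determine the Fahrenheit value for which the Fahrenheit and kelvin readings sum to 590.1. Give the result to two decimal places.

Let F be the Fahrenheit reading. The kelvin reading is K = 5/9·F + 255.372.
Require F + K = 590.1: (14/9)·F + 255.372 = 590.1.
F = (590.1 - 255.372) / (14/9) = 215.18.

215.18°F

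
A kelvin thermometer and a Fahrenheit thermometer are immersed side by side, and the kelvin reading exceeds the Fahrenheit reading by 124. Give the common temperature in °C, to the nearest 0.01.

Let x be the kelvin reading; then the Fahrenheit reading is 1.8·x - 459.67.
(1.8·x - 459.67) - x = -124  ⇒  (0.8)·x = 335.67  ⇒  x = 419.5875 K.
In Celsius: 419.5875 - 273.15 = 146.44°C.

146.44°C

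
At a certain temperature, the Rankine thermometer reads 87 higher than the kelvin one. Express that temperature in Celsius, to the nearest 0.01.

-164.40°C

Let x be the kelvin reading; then the Rankine reading is 1.8·x.
(1.8·x) - x = 87  ⇒  (0.8)·x = 87  ⇒  x = 108.7500 K.
In Celsius: 108.75 - 273.15 = -164.40°C.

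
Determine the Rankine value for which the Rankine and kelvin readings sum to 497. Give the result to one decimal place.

Let R be the Rankine reading. The kelvin reading is K = 5/9·R.
Require R + K = 497: (14/9)·R = 497.
R = (497) / (14/9) = 319.5.

319.5°R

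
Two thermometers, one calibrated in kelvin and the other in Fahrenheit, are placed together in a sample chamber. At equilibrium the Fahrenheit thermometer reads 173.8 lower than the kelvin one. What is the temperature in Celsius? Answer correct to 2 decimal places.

84.19°C

Let x be the kelvin reading; then the Fahrenheit reading is 1.8·x - 459.67.
(1.8·x - 459.67) - x = -173.8  ⇒  (0.8)·x = 285.87  ⇒  x = 357.3375 K.
In Celsius: 357.3375 - 273.15 = 84.19°C.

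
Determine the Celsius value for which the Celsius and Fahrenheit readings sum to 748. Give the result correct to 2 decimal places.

255.71°C

Let C be the Celsius reading. The Fahrenheit reading is F = 1.8·C + 32.
Require C + F = 748: (2.8)·C + 32 = 748.
C = (748 - 32) / (2.8) = 255.71.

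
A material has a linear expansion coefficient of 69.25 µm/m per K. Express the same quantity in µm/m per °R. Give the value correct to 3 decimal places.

Since only a temperature interval is involved, the additive offset between the scales drops out.
A change of 1°R is a change of 5/9 K, so per °R the value is 69.25 × 5/9 = 38.472.

38.472 µm/m per °R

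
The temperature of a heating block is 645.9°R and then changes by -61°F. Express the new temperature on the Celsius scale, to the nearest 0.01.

Initial temperature in Celsius: (645.9 - 491.67) × 5/9 = 85.6833°C.
The 61°F change is an interval, so only the factor 5/9 applies: -61 × 5/9 = -33.8889°C.
Final Celsius temperature: 85.6833 - 33.8889 = 51.7944°C.

51.79°C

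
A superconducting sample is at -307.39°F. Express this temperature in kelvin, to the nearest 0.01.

84.60 K

In Celsius: (-307.39 - 32) × 5/9 = -188.5500°C.
In kelvin: -188.5500 + 273.15 = 84.60 K.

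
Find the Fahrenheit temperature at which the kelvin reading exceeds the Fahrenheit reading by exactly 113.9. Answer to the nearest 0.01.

318.31°F

Let F be the Fahrenheit reading. The kelvin reading is K = 5/9·F + 255.372.
Require K - F = 113.9: (-4/9)·F + 255.372 = 113.9.
F = (113.9 - 255.372) / (-4/9) = 318.31.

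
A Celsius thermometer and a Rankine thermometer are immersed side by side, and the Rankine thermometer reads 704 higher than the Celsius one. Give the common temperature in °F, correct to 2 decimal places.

509.74°F

Let x be the Celsius reading; then the Rankine reading is 1.8·x + 491.67.
(1.8·x + 491.67) - x = 704  ⇒  (0.8)·x = 212.33  ⇒  x = 265.4125°C.
In Fahrenheit: 265.4125 × 1.8 + 32 = 509.74°F.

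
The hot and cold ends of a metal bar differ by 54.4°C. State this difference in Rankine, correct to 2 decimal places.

97.92°R

For a temperature interval the offset drops out; only the factor 1.8 applies.
54.4 × 1.8 = 97.92.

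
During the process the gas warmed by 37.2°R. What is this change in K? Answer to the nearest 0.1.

Only the scale ratio 5/9 matters for a change in temperature.
37.2 × 5/9 = 20.7.

20.7 K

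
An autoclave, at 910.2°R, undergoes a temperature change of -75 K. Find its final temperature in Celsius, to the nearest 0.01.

Initial temperature in Celsius: (910.2 - 491.67) × 5/9 = 232.5167°C.
The 75 K change is an interval; Kelvin and Celsius degrees are the same size, so ΔC = -75°C.
Final Celsius temperature: 232.5167 - 75.0000 = 157.5167°C.

157.52°C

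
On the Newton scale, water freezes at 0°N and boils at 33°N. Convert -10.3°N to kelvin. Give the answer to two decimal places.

Linear interpolation between the fixed points: C = (-10.3 - 0) × 100 / (33 - 0) = -31.2121°C.
Then -31.2121 + 273.15 = 241.94 K.

241.94 K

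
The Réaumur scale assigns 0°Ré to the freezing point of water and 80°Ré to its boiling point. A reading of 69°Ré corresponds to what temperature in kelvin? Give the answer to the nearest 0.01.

Linear interpolation between the fixed points: C = (69 - 0) × 100 / (80 - 0) = 86.2500°C.
Then 86.2500 + 273.15 = 359.40 K.

359.40 K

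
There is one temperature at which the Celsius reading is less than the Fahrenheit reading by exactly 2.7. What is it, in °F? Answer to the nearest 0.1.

Let F be the Fahrenheit reading. The Celsius reading is C = 5/9·F - 17.7778.
Require C - F = -2.7: (-4/9)·F - 17.7778 = -2.7.
F = (-2.7 + 17.7778) / (-4/9) = -33.9.

-33.9°F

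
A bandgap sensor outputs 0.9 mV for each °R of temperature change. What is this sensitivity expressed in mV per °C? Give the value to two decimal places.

The quantity depends on a temperature interval, so only the ratio of degree sizes applies; the offset between the scales is irrelevant.
A change of 1°C is a change of 1.8°R, so per °C the value is 0.9 × 1.8 = 1.62.

1.62 mV per °C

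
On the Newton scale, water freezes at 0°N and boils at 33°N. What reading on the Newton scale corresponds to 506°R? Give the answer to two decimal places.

First in Celsius: (506 - 491.67) × 5/9 = 7.9611°C.
Linearly onto the Newton scale: 0 + (7.9611 / 100) × (33 - 0) = 2.63°N.

2.63°N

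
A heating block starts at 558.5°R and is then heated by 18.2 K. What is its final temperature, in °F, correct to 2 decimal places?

131.59°F

Initial temperature in Celsius: (558.5 - 491.67) × 5/9 = 37.1278°C.
The 18.2 K change is an interval; Kelvin and Celsius degrees are the same size, so ΔC = +18.2°C.
Final Celsius temperature: 37.1278 + 18.2000 = 55.3278°C.
In Fahrenheit: 55.3278 × 1.8 + 32 = 131.59°F.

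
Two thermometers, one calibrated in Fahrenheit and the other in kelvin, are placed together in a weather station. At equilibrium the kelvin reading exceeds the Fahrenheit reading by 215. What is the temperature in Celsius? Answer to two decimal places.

32.69°C

Let x be the Fahrenheit reading; then the kelvin reading is 5/9·x + 255.372.
(5/9·x + 255.372) - x = 215  ⇒  (-4/9)·x = -40.3722  ⇒  x = 90.8375°F.
In Celsius: (90.8375 - 32) × 5/9 = 32.69°C.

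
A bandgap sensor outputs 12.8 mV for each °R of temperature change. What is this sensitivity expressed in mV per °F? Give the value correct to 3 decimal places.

The quantity depends on a temperature interval, so only the ratio of degree sizes applies; the offset between the scales is irrelevant.
A change of 1°F is a change of 1°R, so per °F the value is 12.8 × 1 = 12.800.

12.800 mV per °F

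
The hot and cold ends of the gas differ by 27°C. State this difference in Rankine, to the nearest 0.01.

An interval of 1°C corresponds to 1.8°R.
27 × 1.8 = 48.60.

48.60°R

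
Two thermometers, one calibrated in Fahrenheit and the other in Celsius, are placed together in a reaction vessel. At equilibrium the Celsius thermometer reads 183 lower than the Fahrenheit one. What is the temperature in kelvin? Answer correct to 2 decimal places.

Let x be the Fahrenheit reading; then the Celsius reading is 5/9·x - 17.7778.
(5/9·x - 17.7778) - x = -183  ⇒  (-4/9)·x = -165.222  ⇒  x = 371.7500°F.
In Celsius: (371.75 - 32) × 5/9 = 188.7500°C.
In kelvin: 188.7500 + 273.15 = 461.90 K.

461.90 K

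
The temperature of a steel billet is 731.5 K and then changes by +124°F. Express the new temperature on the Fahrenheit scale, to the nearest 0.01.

Initial temperature in Celsius: 731.5 - 273.15 = 458.3500°C.
The 124°F change is an interval, so only the factor 5/9 applies: +124 × 5/9 = +68.8889°C.
Final Celsius temperature: 458.3500 + 68.8889 = 527.2389°C.
In Fahrenheit: 527.2389 × 1.8 + 32 = 981.03°F.

981.03°F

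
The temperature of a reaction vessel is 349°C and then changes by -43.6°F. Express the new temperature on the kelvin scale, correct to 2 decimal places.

597.93 K

The 43.6°F change is an interval, so only the factor 5/9 applies: -43.6 × 5/9 = -24.2222°C.
Final Celsius temperature: 349.0000 - 24.2222 = 324.7778°C.
In kelvin: 324.7778 + 273.15 = 597.93 K.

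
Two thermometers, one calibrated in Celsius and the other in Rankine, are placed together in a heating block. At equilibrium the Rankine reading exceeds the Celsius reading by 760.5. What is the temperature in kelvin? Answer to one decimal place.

Let x be the Celsius reading; then the Rankine reading is 1.8·x + 491.67.
(1.8·x + 491.67) - x = 760.5  ⇒  (0.8)·x = 268.83  ⇒  x = 336.0375°C.
In kelvin: 336.0375 + 273.15 = 609.2 K.

609.2 K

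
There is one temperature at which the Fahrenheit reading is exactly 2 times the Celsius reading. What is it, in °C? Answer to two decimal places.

160.00°C

Let C be the Celsius reading. The Fahrenheit reading is F = 1.8·C + 32.
Require F = 2·C: 1.8·C + 32 = 2·C.
(-0.2)·C = -32  ⇒  C = 160.00.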